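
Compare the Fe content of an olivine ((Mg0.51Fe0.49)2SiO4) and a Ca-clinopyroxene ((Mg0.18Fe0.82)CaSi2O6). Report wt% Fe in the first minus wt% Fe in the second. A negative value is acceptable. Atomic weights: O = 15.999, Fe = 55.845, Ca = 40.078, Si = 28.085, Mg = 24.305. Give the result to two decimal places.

M((Mg0.51Fe0.49)2SiO4) = 171.600 g/mol, so wt% Fe = 54.728/171.600 × 100 = 31.89%.
M((Mg0.18Fe0.82)CaSi2O6) = 242.410 g/mol, so wt% Fe = 45.793/242.410 × 100 = 18.89%.
31.89 − 18.89 = 13.00 pp.

13.00 percentage points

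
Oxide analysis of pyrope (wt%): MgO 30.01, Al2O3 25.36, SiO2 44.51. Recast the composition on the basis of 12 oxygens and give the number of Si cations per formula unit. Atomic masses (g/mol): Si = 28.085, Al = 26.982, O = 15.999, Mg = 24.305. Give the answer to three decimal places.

2.991 Si apfu

MgO (M=40.304): mol = 0.74459; Mg = 0.74459, O = 0.74459.
Al2O3 (M=101.961): mol = 0.24872; Al = 0.49744, O = 0.74616.
SiO2 (M=60.083): mol = 0.74081; Si = 0.74081, O = 1.48162.
ΣO = 2.97237; factor = 12/ΣO = 4.03718.
Si apfu = 0.74081 × 4.03718 = 2.991.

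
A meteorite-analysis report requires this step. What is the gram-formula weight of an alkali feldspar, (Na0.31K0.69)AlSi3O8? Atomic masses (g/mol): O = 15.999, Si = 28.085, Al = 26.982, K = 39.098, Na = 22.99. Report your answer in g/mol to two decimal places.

Na: 0.31 × 22.99 = 7.1269
K: 0.69 × 39.098 = 26.9776
Al: 1 × 26.982 = 26.9820
Si: 3 × 28.085 = 84.2550
O: 8 × 15.999 = 127.9920
Summing the contributions gives the formula mass.

273.33 g/mol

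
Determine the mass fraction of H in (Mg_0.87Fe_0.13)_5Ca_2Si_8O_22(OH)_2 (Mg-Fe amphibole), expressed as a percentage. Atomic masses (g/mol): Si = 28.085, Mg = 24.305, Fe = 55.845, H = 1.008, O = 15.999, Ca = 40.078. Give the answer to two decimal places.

M((Mg_0.87Fe_0.13)_5Ca_2Si_8O_22(OH)_2) = 832.854 g/mol.
H contributes 2 × 1.008 = 2.016 g per mole.
2.016/832.854 = 0.0024 → 0.24%.

0.24 weight percent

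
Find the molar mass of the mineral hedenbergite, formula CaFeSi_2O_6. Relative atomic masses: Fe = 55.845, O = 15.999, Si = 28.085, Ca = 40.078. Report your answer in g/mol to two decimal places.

248.09 g/mol

M = 1×40.078 + 1×55.845 + 2×28.085 + 6×15.999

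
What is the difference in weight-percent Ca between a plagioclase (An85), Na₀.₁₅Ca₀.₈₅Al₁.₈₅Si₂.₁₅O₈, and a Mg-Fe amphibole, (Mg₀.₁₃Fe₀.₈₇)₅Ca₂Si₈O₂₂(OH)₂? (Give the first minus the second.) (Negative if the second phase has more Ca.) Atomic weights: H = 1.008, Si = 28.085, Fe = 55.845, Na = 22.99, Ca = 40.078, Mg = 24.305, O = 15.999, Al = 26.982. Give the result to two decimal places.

M(Na₀.₁₅Ca₀.₈₅Al₁.₈₅Si₂.₁₅O₈) = 275.806 g/mol, so wt% Ca = 34.066/275.806 × 100 = 12.35%.
M((Mg₀.₁₃Fe₀.₈₇)₅Ca₂Si₈O₂₂(OH)₂) = 949.552 g/mol, so wt% Ca = 80.156/949.552 × 100 = 8.44%.
12.35 − 8.44 = 3.91 pp.

3.91 percentage points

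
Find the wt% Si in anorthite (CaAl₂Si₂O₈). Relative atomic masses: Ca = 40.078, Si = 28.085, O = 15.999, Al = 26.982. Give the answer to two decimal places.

Molar mass of CaAl₂Si₂O₈: 1*40.078 + 2*26.982 + 2*28.085 + 8*15.999 = 278.204 g/mol.
Mass of Si per formula unit: 2 × 28.085 = 56.170 g.
Weight fraction Si = 56.170 / 278.204 = 0.2019.

20.19 mass %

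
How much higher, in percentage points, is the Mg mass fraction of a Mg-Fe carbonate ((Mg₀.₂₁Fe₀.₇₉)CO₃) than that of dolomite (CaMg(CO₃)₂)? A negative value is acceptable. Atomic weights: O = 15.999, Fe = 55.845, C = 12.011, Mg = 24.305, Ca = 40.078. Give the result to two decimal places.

First mineral: 5.104 g Mg in 109.230 g formula = 4.67 wt% Mg.
Second mineral: 24.305 g Mg in 184.399 g formula = 13.18 wt% Mg.
4.67% − 13.18% gives a difference of -8.51 percentage points.

-8.51 percentage points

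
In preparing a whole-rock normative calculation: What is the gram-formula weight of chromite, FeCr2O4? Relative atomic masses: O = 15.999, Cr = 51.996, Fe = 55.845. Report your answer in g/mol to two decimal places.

223.83 g/mol

Fe: 1 × 55.845 = 55.8450
Cr: 2 × 51.996 = 103.9920
O: 4 × 15.999 = 63.9960
Summing the contributions gives the formula mass.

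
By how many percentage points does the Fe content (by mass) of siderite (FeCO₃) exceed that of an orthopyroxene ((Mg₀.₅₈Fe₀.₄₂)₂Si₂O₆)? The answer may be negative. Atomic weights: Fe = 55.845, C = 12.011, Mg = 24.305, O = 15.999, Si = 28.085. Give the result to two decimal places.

27.56 percentage points

First mineral: 55.845 g Fe in 115.853 g formula = 48.20 wt% Fe.
Second mineral: 46.910 g Fe in 227.268 g formula = 20.64 wt% Fe.
48.20% − 20.64% gives a difference of 27.56 percentage points.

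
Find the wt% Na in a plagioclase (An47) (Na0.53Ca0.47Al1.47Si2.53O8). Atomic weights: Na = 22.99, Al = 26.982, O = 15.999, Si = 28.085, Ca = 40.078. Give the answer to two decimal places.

4.52 mass %

Formula mass = 0.53*22.99 + 0.47*40.078 + 1.47*26.982 + 2.53*28.085 + 8*15.999 = 269.732 g/mol, of which 12.185 g is Na.
So Na makes up 12.185/269.732 = 0.0452 of the mass, i.e. 4.52%.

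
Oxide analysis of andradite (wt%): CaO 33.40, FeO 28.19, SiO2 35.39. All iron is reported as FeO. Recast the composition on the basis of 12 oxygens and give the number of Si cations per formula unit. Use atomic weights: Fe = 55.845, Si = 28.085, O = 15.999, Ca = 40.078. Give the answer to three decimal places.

CaO: 33.40/56.077 = 0.59561 mol → 0.59561 mol Ca, 0.59561 mol O.
FeO: 28.19/71.844 = 0.39238 mol → 0.39238 mol Fe, 0.39238 mol O.
SiO2: 35.39/60.083 = 0.58902 mol → 0.58902 mol Si, 1.17804 mol O.
Total oxygen = 2.16603 mol. Normalization factor = 12/2.16603 = 5.54009.
Si per 12 O = 0.58902 × 5.54009 = 3.263.

3.263 Si apfu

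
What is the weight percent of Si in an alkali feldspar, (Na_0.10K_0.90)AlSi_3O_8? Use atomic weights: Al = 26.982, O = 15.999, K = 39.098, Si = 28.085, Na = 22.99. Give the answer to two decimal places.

M((Na_0.10K_0.90)AlSi_3O_8) = 276.716 g/mol.
Si contributes 3 × 28.085 = 84.255 g per mole.
84.255/276.716 = 0.3045 → 30.45%.

30.45 mass %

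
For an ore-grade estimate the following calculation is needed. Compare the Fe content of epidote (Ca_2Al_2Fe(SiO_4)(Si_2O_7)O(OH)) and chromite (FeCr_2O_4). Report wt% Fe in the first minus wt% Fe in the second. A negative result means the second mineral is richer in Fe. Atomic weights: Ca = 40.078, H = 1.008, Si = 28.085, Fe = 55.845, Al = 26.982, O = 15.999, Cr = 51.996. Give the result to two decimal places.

M(Ca_2Al_2Fe(SiO_4)(Si_2O_7)O(OH)) = 483.215 g/mol, so wt% Fe = 55.845/483.215 × 100 = 11.56%.
M(FeCr_2O_4) = 223.833 g/mol, so wt% Fe = 55.845/223.833 × 100 = 24.95%.
11.56 − 24.95 = -13.39 pp.

-13.39 percentage points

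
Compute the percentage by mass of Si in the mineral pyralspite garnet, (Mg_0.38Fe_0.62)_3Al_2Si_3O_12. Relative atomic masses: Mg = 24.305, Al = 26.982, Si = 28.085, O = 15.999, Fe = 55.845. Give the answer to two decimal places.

18.25 weight percent

M((Mg_0.38Fe_0.62)_3Al_2Si_3O_12) = 461.786 g/mol.
Si contributes 3 × 28.085 = 84.255 g per mole.
84.255/461.786 = 0.1825 → 18.25%.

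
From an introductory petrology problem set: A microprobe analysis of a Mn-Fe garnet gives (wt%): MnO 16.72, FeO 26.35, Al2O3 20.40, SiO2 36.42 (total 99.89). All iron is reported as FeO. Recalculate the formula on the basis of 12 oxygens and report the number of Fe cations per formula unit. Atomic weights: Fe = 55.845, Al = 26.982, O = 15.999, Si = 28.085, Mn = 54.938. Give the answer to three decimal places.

1.822 Fe apfu

16.72 wt% MnO ÷ 70.937 g/mol = 0.23570 mol, giving 0.23570 Mn and 0.23570 O.
26.35 wt% FeO ÷ 71.844 g/mol = 0.36677 mol, giving 0.36677 Fe and 0.36677 O.
20.40 wt% Al2O3 ÷ 101.961 g/mol = 0.20008 mol, giving 0.40016 Al and 0.60024 O.
36.42 wt% SiO2 ÷ 60.083 g/mol = 0.60616 mol, giving 0.60616 Si and 1.21232 O.
Oxygen sums to 2.41503; scaling by 12/2.41503 = 4.96888 puts the formula on 12 O.
Fe: 0.36677 × 4.96888 = 1.822 atoms per formula unit.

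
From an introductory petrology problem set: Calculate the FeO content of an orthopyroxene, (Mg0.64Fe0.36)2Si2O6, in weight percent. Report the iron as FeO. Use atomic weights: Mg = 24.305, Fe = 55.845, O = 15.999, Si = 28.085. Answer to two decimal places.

Molar mass of (Mg0.64Fe0.36)2Si2O6 = 1.28*24.305 + 0.72*55.845 + 2*28.085 + 6*15.999 = 223.483 g/mol.
Each formula unit contains 0.72 Fe, equivalent to 0.72/1 = 0.7200 mol FeO.
M(FeO) = 1×55.845 + 1×15.999 = 71.844 g/mol.
Mass of FeO per formula unit = 0.7200 × 71.844 = 51.728 g.
FeO wt% = 51.728 / 223.483 × 100 = 23.15%.

23.15 wt%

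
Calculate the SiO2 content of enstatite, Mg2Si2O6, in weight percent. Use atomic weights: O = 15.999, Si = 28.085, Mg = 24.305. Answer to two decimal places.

59.85 wt%

Molar mass of Mg2Si2O6 = 2·24.305 + 2·28.085 + 6·15.999 = 200.774 g/mol.
Each formula unit contains 2 Si, equivalent to 2/1 = 2.0000 mol SiO2.
M(SiO2) = 1×28.085 + 2×15.999 = 60.083 g/mol.
Mass of SiO2 per formula unit = 2.0000 × 60.083 = 120.166 g.
SiO2 wt% = 120.166 / 200.774 × 100 = 59.85%.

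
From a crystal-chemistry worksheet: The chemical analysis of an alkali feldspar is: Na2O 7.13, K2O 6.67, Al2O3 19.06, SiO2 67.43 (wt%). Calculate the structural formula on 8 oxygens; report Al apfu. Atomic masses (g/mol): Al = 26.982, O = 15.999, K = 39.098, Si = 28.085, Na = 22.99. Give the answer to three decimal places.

1.000 Al apfu

7.13 wt% Na2O ÷ 61.979 g/mol = 0.11504 mol, giving 0.23008 Na and 0.11504 O.
6.67 wt% K2O ÷ 94.195 g/mol = 0.07081 mol, giving 0.14162 K and 0.07081 O.
19.06 wt% Al2O3 ÷ 101.961 g/mol = 0.18693 mol, giving 0.37386 Al and 0.56079 O.
67.43 wt% SiO2 ÷ 60.083 g/mol = 1.12228 mol, giving 1.12228 Si and 2.24456 O.
Oxygen sums to 2.99120; scaling by 8/2.99120 = 2.67451 puts the formula on 8 O.
Al: 0.37386 × 2.67451 = 1.000 atoms per formula unit.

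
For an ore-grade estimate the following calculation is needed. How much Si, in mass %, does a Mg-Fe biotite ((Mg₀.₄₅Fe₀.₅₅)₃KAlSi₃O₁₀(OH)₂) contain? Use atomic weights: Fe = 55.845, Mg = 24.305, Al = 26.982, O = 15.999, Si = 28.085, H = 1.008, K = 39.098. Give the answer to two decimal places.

Molar mass of (Mg₀.₄₅Fe₀.₅₅)₃KAlSi₃O₁₀(OH)₂: 1.35×24.305 + 1.65×55.845 + 1×39.098 + 1×26.982 + 3×28.085 + 12×15.999 + 2×1.008 = 469.295 g/mol.
Mass of Si per formula unit: 3 × 28.085 = 84.255 g.
Weight fraction Si = 84.255 / 469.295 = 0.1795.

17.95 mass %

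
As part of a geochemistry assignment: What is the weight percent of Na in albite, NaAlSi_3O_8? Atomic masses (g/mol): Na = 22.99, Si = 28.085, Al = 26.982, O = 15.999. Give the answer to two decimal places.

Formula mass = 1×22.99 + 1×26.982 + 3×28.085 + 8×15.999 = 262.219 g/mol, of which 22.990 g is Na.
So Na makes up 22.990/262.219 = 0.0877 of the mass, i.e. 8.77%.

8.77 wt%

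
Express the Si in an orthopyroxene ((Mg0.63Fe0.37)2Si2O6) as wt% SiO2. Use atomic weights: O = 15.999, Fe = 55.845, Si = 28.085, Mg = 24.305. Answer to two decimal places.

Molar mass of (Mg0.63Fe0.37)2Si2O6 = 1.26×24.305 + 0.74×55.845 + 2×28.085 + 6×15.999 = 224.114 g/mol.
Each formula unit contains 2 Si, equivalent to 2/1 = 2.0000 mol SiO2.
M(SiO2) = 1×28.085 + 2×15.999 = 60.083 g/mol.
Mass of SiO2 per formula unit = 2.0000 × 60.083 = 120.166 g.
SiO2 wt% = 120.166 / 224.114 × 100 = 53.62%.

53.62 wt%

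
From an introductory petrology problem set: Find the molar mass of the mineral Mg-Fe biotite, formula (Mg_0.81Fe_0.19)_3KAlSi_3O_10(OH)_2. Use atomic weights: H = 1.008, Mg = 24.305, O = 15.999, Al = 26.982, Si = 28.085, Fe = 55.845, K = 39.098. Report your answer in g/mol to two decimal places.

435.23 g/mol

M = 2.43·24.305 + 0.57·55.845 + 1·39.098 + 1·26.982 + 3·28.085 + 12·15.999 + 2·1.008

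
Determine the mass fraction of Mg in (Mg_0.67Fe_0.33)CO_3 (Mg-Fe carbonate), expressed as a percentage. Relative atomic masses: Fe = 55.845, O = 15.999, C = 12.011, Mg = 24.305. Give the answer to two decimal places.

17.19 mass %

M((Mg_0.67Fe_0.33)CO_3) = 94.721 g/mol.
Mg contributes 0.67 × 24.305 = 16.284 g per mole.
16.284/94.721 = 0.1719 → 17.19%.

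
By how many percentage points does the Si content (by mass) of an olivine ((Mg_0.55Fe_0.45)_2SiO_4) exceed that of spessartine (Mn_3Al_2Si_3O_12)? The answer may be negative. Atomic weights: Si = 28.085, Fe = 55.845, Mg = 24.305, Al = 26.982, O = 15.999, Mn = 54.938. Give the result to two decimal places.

M((Mg_0.55Fe_0.45)_2SiO_4) = 169.077 g/mol, so wt% Si = 28.085/169.077 × 100 = 16.61%.
M(Mn_3Al_2Si_3O_12) = 495.021 g/mol, so wt% Si = 84.255/495.021 × 100 = 17.02%.
16.61 − 17.02 = -0.41 pp.

-0.41 percentage points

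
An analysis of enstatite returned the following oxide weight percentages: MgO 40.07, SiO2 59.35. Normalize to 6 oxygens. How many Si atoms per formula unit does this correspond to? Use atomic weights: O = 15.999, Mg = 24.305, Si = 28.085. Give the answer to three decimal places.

1.996 Si apfu

40.07 wt% MgO ÷ 40.304 g/mol = 0.99419 mol, giving 0.99419 Mg and 0.99419 O.
59.35 wt% SiO2 ÷ 60.083 g/mol = 0.98780 mol, giving 0.98780 Si and 1.97560 O.
Oxygen sums to 2.96979; scaling by 6/2.96979 = 2.02034 puts the formula on 6 O.
Si: 0.98780 × 2.02034 = 1.996 atoms per formula unit.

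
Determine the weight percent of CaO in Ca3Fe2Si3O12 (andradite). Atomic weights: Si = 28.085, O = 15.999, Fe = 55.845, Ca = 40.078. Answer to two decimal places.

33.11 wt%

Formula mass = 508.167 g/mol.
3 Ca → 3.0000 mol CaO per formula unit; M(CaO) = 56.077, so CaO mass = 168.231 g.
168.231/508.167 × 100 = 33.11 wt%.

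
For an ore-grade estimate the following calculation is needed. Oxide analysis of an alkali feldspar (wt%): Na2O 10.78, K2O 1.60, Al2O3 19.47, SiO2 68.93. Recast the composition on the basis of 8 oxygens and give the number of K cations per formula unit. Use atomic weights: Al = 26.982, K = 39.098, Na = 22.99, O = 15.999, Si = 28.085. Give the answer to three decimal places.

Na2O (M=61.979): mol = 0.17393; Na = 0.34786, O = 0.17393.
K2O (M=94.195): mol = 0.01699; K = 0.03398, O = 0.01699.
Al2O3 (M=101.961): mol = 0.19096; Al = 0.38192, O = 0.57288.
SiO2 (M=60.083): mol = 1.14725; Si = 1.14725, O = 2.29450.
ΣO = 3.05830; factor = 8/ΣO = 2.61583.
K apfu = 0.03398 × 2.61583 = 0.089.

0.089 K apfu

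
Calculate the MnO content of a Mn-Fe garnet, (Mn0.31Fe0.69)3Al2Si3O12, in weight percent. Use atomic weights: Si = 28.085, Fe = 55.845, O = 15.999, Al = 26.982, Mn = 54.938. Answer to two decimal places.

13.28 wt%

M((Mn0.31Fe0.69)3Al2Si3O12) = 496.898 g/mol; M(MnO) = 70.937 g/mol.
Moles MnO per formula unit = 0.93 Mn ÷ 1 = 0.9300.
MnO fraction = (0.9300 × 70.937) / 496.898 = 65.971/496.898 = 0.1328.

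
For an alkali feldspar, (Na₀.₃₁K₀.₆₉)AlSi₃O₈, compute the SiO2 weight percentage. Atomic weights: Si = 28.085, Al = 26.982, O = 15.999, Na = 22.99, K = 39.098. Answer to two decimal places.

65.94 wt%

Molar mass of (Na₀.₃₁K₀.₆₉)AlSi₃O₈ = 0.31·22.99 + 0.69·39.098 + 1·26.982 + 3·28.085 + 8·15.999 = 273.334 g/mol.
Each formula unit contains 3 Si, equivalent to 3/1 = 3.0000 mol SiO2.
M(SiO2) = 1×28.085 + 2×15.999 = 60.083 g/mol.
Mass of SiO2 per formula unit = 3.0000 × 60.083 = 180.249 g.
SiO2 wt% = 180.249 / 273.334 × 100 = 65.94%.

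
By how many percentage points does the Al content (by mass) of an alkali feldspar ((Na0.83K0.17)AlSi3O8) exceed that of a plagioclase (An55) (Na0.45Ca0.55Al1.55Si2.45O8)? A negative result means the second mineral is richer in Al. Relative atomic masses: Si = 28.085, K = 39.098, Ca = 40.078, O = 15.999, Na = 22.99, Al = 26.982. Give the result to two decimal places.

M((Na0.83K0.17)AlSi3O8) = 264.957 g/mol, so wt% Al = 26.982/264.957 × 100 = 10.18%.
M(Na0.45Ca0.55Al1.55Si2.45O8) = 271.011 g/mol, so wt% Al = 41.822/271.011 × 100 = 15.43%.
10.18 − 15.43 = -5.25 pp.

-5.25 percentage points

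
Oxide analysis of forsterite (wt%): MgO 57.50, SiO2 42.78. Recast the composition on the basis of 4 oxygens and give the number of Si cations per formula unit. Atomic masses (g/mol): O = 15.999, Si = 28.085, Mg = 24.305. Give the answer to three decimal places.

57.50 wt% MgO ÷ 40.304 g/mol = 1.42666 mol, giving 1.42666 Mg and 1.42666 O.
42.78 wt% SiO2 ÷ 60.083 g/mol = 0.71202 mol, giving 0.71202 Si and 1.42404 O.
Oxygen sums to 2.85070; scaling by 4/2.85070 = 1.40316 puts the formula on 4 O.
Si: 0.71202 × 1.40316 = 0.999 atoms per formula unit.

0.999 Si apfu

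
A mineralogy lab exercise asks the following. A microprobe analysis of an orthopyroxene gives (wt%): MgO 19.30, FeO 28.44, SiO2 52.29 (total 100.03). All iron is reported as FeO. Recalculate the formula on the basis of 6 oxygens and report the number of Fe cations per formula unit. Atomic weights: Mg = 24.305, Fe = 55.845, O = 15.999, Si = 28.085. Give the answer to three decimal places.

19.30 wt% MgO ÷ 40.304 g/mol = 0.47886 mol, giving 0.47886 Mg and 0.47886 O.
28.44 wt% FeO ÷ 71.844 g/mol = 0.39586 mol, giving 0.39586 Fe and 0.39586 O.
52.29 wt% SiO2 ÷ 60.083 g/mol = 0.87030 mol, giving 0.87030 Si and 1.74060 O.
Oxygen sums to 2.61532; scaling by 6/2.61532 = 2.29417 puts the formula on 6 O.
Fe: 0.39586 × 2.29417 = 0.908 atoms per formula unit.

0.908 Fe apfu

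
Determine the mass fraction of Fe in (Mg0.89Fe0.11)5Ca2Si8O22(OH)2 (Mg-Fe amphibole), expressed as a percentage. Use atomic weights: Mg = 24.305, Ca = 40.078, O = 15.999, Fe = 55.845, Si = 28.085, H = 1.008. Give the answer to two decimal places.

3.70 mass %

M((Mg0.89Fe0.11)5Ca2Si8O22(OH)2) = 829.700 g/mol.
Fe contributes 0.55 × 55.845 = 30.715 g per mole.
30.715/829.700 = 0.0370 → 3.70%.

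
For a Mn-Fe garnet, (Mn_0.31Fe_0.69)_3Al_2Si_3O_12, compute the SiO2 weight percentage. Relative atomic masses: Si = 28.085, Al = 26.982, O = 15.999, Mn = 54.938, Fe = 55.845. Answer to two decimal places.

Molar mass of (Mn_0.31Fe_0.69)_3Al_2Si_3O_12 = 0.93*54.938 + 2.07*55.845 + 2*26.982 + 3*28.085 + 12*15.999 = 496.898 g/mol.
Each formula unit contains 3 Si, equivalent to 3/1 = 3.0000 mol SiO2.
M(SiO2) = 1×28.085 + 2×15.999 = 60.083 g/mol.
Mass of SiO2 per formula unit = 3.0000 × 60.083 = 180.249 g.
SiO2 wt% = 180.249 / 496.898 × 100 = 36.27%.

36.27 wt%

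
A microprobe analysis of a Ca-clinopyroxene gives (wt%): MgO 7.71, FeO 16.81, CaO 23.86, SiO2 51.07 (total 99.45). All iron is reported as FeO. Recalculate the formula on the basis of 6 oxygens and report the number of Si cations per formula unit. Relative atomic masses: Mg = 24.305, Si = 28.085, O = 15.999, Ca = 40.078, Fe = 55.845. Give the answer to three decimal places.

1.999 Si apfu

7.71 wt% MgO ÷ 40.304 g/mol = 0.19130 mol, giving 0.19130 Mg and 0.19130 O.
16.81 wt% FeO ÷ 71.844 g/mol = 0.23398 mol, giving 0.23398 Fe and 0.23398 O.
23.86 wt% CaO ÷ 56.077 g/mol = 0.42549 mol, giving 0.42549 Ca and 0.42549 O.
51.07 wt% SiO2 ÷ 60.083 g/mol = 0.84999 mol, giving 0.84999 Si and 1.69998 O.
Oxygen sums to 2.55075; scaling by 6/2.55075 = 2.35225 puts the formula on 6 O.
Si: 0.84999 × 2.35225 = 1.999 atoms per formula unit.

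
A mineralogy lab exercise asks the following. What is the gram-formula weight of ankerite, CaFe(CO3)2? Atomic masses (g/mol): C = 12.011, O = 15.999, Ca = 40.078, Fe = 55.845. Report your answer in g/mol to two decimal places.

Ca: 1 × 40.078 = 40.0780
Fe: 1 × 55.845 = 55.8450
C: 2 × 12.011 = 24.0220
O: 6 × 15.999 = 95.9940
Summing the contributions gives the formula mass.

215.94 g/mol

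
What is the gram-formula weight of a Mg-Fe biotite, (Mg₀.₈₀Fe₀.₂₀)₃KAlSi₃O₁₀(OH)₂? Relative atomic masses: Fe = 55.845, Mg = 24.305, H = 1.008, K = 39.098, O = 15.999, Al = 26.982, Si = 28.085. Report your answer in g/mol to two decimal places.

The formula mass is the sum 2.40*24.305 + 0.60*55.845 + 1*39.098 + 1*26.982 + 3*28.085 + 12*15.999 + 2*1.008.

436.18 g/mol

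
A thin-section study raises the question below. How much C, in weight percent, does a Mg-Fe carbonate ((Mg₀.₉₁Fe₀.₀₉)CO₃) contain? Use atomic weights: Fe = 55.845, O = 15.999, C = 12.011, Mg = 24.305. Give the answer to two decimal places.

M((Mg₀.₉₁Fe₀.₀₉)CO₃) = 87.152 g/mol.
C contributes 1 × 12.011 = 12.011 g per mole.
12.011/87.152 = 0.1378 → 13.78%.

13.78 weight percent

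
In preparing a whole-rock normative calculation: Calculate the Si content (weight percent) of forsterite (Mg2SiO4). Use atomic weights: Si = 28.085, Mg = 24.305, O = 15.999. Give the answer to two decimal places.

M(Mg2SiO4) = 140.691 g/mol.
Si contributes 1 × 28.085 = 28.085 g per mole.
28.085/140.691 = 0.1996 → 19.96%.

19.96 weight percent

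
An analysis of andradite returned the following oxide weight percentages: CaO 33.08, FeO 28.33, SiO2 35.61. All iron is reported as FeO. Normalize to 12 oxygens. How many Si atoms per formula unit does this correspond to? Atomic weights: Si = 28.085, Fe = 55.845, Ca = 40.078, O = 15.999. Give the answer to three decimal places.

3.278 Si apfu

33.08 wt% CaO ÷ 56.077 g/mol = 0.58990 mol, giving 0.58990 Ca and 0.58990 O.
28.33 wt% FeO ÷ 71.844 g/mol = 0.39433 mol, giving 0.39433 Fe and 0.39433 O.
35.61 wt% SiO2 ÷ 60.083 g/mol = 0.59268 mol, giving 0.59268 Si and 1.18536 O.
Oxygen sums to 2.16959; scaling by 12/2.16959 = 5.53100 puts the formula on 12 O.
Si: 0.59268 × 5.53100 = 3.278 atoms per formula unit.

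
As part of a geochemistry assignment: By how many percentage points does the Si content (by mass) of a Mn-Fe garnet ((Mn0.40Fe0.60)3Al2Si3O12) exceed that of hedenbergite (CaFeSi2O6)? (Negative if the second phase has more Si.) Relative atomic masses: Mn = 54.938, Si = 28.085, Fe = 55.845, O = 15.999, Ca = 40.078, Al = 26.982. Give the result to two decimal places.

-5.68 percentage points

M((Mn0.40Fe0.60)3Al2Si3O12) = 496.654 g/mol, so wt% Si = 84.255/496.654 × 100 = 16.96%.
M(CaFeSi2O6) = 248.087 g/mol, so wt% Si = 56.170/248.087 × 100 = 22.64%.
16.96 − 22.64 = -5.68 pp.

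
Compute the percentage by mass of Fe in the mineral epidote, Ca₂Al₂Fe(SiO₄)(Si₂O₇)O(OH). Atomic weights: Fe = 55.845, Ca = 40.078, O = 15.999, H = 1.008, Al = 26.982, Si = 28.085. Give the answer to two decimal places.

M(Ca₂Al₂Fe(SiO₄)(Si₂O₇)O(OH)) = 483.215 g/mol.
Fe contributes 1 × 55.845 = 55.845 g per mole.
55.845/483.215 = 0.1156 → 11.56%.

11.56 weight percent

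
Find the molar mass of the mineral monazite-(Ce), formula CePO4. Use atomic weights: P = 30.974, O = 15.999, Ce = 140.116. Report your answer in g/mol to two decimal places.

Ce: 1 × 140.116 = 140.1160
P: 1 × 30.974 = 30.9740
O: 4 × 15.999 = 63.9960
Summing the contributions gives the formula mass.

235.09 g/mol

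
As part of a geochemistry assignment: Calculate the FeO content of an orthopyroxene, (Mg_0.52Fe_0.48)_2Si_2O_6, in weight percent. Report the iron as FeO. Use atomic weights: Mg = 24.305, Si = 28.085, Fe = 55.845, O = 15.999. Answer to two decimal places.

Formula mass = 231.052 g/mol.
0.96 Fe → 0.9600 mol FeO per formula unit; M(FeO) = 71.844, so FeO mass = 68.970 g.
68.970/231.052 × 100 = 29.85 wt%.

29.85 wt%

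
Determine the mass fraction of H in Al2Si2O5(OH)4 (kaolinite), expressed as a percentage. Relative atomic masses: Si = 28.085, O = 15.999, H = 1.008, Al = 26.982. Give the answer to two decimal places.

1.56 weight percent

Formula mass = 2*26.982 + 2*28.085 + 9*15.999 + 4*1.008 = 258.157 g/mol, of which 4.032 g is H.
So H makes up 4.032/258.157 = 0.0156 of the mass, i.e. 1.56%.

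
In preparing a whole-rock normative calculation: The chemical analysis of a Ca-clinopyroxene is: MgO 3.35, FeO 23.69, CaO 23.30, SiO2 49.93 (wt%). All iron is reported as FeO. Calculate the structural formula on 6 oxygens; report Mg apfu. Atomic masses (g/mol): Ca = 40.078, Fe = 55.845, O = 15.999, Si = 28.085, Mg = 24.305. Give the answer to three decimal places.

MgO (M=40.304): mol = 0.08312; Mg = 0.08312, O = 0.08312.
FeO (M=71.844): mol = 0.32974; Fe = 0.32974, O = 0.32974.
CaO (M=56.077): mol = 0.41550; Ca = 0.41550, O = 0.41550.
SiO2 (M=60.083): mol = 0.83102; Si = 0.83102, O = 1.66204.
ΣO = 2.49040; factor = 6/ΣO = 2.40925.
Mg apfu = 0.08312 × 2.40925 = 0.200.

0.200 Mg apfu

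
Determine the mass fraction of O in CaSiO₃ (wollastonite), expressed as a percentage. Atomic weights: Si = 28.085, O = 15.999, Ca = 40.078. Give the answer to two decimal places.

41.32 weight percent

M(CaSiO₃) = 116.160 g/mol.
O contributes 3 × 15.999 = 47.997 g per mole.
47.997/116.160 = 0.4132 → 41.32%.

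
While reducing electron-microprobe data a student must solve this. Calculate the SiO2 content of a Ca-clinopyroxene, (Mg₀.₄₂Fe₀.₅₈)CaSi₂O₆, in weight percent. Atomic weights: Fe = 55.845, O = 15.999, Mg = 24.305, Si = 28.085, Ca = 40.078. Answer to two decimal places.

51.17 wt%

M((Mg₀.₄₂Fe₀.₅₈)CaSi₂O₆) = 234.840 g/mol; M(SiO2) = 60.083 g/mol.
Moles SiO2 per formula unit = 2 Si ÷ 1 = 2.0000.
SiO2 fraction = (2.0000 × 60.083) / 234.840 = 120.166/234.840 = 0.5117.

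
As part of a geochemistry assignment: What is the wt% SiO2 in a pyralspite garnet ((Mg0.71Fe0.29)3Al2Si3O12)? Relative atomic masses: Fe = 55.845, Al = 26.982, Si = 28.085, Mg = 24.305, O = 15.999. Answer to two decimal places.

Molar mass of (Mg0.71Fe0.29)3Al2Si3O12 = 2.13·24.305 + 0.87·55.845 + 2·26.982 + 3·28.085 + 12·15.999 = 430.562 g/mol.
Each formula unit contains 3 Si, equivalent to 3/1 = 3.0000 mol SiO2.
M(SiO2) = 1×28.085 + 2×15.999 = 60.083 g/mol.
Mass of SiO2 per formula unit = 3.0000 × 60.083 = 180.249 g.
SiO2 wt% = 180.249 / 430.562 × 100 = 41.86%.

41.86 wt%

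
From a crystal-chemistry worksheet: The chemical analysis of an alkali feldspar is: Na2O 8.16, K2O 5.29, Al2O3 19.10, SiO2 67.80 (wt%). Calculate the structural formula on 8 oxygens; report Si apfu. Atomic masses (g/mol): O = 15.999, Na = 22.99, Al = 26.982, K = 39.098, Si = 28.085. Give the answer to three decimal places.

Na2O: 8.16/61.979 = 0.13166 mol → 0.26332 mol Na, 0.13166 mol O.
K2O: 5.29/94.195 = 0.05616 mol → 0.11232 mol K, 0.05616 mol O.
Al2O3: 19.10/101.961 = 0.18733 mol → 0.37466 mol Al, 0.56199 mol O.
SiO2: 67.80/60.083 = 1.12844 mol → 1.12844 mol Si, 2.25688 mol O.
Total oxygen = 3.00669 mol. Normalization factor = 8/3.00669 = 2.66073.
Si per 8 O = 1.12844 × 2.66073 = 3.002.

3.002 Si apfu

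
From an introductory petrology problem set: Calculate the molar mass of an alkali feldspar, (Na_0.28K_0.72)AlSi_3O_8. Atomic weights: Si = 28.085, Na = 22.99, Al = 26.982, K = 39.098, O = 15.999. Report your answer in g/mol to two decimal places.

273.82 g/mol

Na: 0.28 × 22.99 = 6.4372
K: 0.72 × 39.098 = 28.1506
Al: 1 × 26.982 = 26.9820
Si: 3 × 28.085 = 84.2550
O: 8 × 15.999 = 127.9920
Summing the contributions gives the formula mass.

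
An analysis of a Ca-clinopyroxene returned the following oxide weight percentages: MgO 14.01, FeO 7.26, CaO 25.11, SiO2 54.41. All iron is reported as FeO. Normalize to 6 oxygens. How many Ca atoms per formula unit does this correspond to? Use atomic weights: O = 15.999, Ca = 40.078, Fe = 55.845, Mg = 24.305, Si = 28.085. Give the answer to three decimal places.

0.992 Ca apfu

14.01 wt% MgO ÷ 40.304 g/mol = 0.34761 mol, giving 0.34761 Mg and 0.34761 O.
7.26 wt% FeO ÷ 71.844 g/mol = 0.10105 mol, giving 0.10105 Fe and 0.10105 O.
25.11 wt% CaO ÷ 56.077 g/mol = 0.44778 mol, giving 0.44778 Ca and 0.44778 O.
54.41 wt% SiO2 ÷ 60.083 g/mol = 0.90558 mol, giving 0.90558 Si and 1.81116 O.
Oxygen sums to 2.70760; scaling by 6/2.70760 = 2.21598 puts the formula on 6 O.
Ca: 0.44778 × 2.21598 = 0.992 atoms per formula unit.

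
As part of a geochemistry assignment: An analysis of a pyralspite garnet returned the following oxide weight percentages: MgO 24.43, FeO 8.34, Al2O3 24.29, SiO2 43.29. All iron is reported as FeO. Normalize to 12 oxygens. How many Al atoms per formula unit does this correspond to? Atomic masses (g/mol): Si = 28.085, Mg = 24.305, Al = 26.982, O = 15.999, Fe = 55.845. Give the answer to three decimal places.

1.987 Al apfu

MgO (M=40.304): mol = 0.60614; Mg = 0.60614, O = 0.60614.
FeO (M=71.844): mol = 0.11608; Fe = 0.11608, O = 0.11608.
Al2O3 (M=101.961): mol = 0.23823; Al = 0.47646, O = 0.71469.
SiO2 (M=60.083): mol = 0.72050; Si = 0.72050, O = 1.44100.
ΣO = 2.87791; factor = 12/ΣO = 4.16969.
Al apfu = 0.47646 × 4.16969 = 1.987.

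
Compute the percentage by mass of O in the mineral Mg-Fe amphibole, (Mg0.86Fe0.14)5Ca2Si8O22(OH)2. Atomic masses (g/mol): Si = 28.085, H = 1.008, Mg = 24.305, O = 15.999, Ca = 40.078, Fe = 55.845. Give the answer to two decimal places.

M((Mg0.86Fe0.14)5Ca2Si8O22(OH)2) = 834.431 g/mol.
O contributes 24 × 15.999 = 383.976 g per mole.
383.976/834.431 = 0.4602 → 46.02%.

46.02 mass %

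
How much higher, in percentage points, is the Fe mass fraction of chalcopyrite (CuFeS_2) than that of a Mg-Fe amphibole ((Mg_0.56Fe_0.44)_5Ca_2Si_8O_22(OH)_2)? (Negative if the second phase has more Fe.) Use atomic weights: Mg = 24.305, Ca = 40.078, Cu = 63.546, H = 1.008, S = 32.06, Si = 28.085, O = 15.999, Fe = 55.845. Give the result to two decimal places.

16.50 percentage points

Fe in CuFeS_2: molar mass 183.511 g/mol; 1×55.845 = 55.845 g → 30.43 wt%.
Fe in (Mg_0.56Fe_0.44)_5Ca_2Si_8O_22(OH)_2: molar mass 881.741 g/mol; 2.20×55.845 = 122.859 g → 13.93 wt%.
Difference = 30.43 − 13.93 = 16.50 percentage points.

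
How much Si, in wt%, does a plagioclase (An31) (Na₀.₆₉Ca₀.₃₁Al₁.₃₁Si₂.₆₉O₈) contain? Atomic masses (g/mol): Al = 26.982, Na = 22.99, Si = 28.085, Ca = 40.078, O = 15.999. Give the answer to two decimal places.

28.28 wt%

Molar mass of Na₀.₆₉Ca₀.₃₁Al₁.₃₁Si₂.₆₉O₈: 0.69*22.99 + 0.31*40.078 + 1.31*26.982 + 2.69*28.085 + 8*15.999 = 267.174 g/mol.
Mass of Si per formula unit: 2.69 × 28.085 = 75.549 g.
Weight fraction Si = 75.549 / 267.174 = 0.2828.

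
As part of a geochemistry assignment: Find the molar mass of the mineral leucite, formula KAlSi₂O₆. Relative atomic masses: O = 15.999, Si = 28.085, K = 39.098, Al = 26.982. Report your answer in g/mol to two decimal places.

K: 1 × 39.098 = 39.0980
Al: 1 × 26.982 = 26.9820
Si: 2 × 28.085 = 56.1700
O: 6 × 15.999 = 95.9940
Summing the contributions gives the formula mass.

218.24 g/mol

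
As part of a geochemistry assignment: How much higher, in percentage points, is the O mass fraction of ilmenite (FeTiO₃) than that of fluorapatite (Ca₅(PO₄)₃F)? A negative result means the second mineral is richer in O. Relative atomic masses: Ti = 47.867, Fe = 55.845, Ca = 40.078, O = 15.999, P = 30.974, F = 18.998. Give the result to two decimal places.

O in FeTiO₃: molar mass 151.709 g/mol; 3×15.999 = 47.997 g → 31.64 wt%.
O in Ca₅(PO₄)₃F: molar mass 504.298 g/mol; 12×15.999 = 191.988 g → 38.07 wt%.
Difference = 31.64 − 38.07 = -6.43 percentage points.

-6.43 percentage points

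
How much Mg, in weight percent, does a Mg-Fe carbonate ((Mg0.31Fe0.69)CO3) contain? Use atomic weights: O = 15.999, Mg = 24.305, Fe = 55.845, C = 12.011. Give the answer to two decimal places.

7.10 weight percent

Formula mass = 0.31*24.305 + 0.69*55.845 + 1*12.011 + 3*15.999 = 106.076 g/mol, of which 7.535 g is Mg.
So Mg makes up 7.535/106.076 = 0.0710 of the mass, i.e. 7.10%.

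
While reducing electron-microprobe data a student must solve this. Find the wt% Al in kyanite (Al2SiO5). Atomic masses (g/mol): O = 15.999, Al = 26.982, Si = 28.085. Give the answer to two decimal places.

M(Al2SiO5) = 162.044 g/mol.
Al contributes 2 × 26.982 = 53.964 g per mole.
53.964/162.044 = 0.3330 → 33.30%.

33.30 mass %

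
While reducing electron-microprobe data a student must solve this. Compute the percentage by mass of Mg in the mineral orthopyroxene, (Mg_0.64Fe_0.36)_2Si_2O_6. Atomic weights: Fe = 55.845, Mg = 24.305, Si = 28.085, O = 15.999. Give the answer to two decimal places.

13.92 wt%

Molar mass of (Mg_0.64Fe_0.36)_2Si_2O_6: 1.28*24.305 + 0.72*55.845 + 2*28.085 + 6*15.999 = 223.483 g/mol.
Mass of Mg per formula unit: 1.28 × 24.305 = 31.110 g.
Weight fraction Mg = 31.110 / 223.483 = 0.1392.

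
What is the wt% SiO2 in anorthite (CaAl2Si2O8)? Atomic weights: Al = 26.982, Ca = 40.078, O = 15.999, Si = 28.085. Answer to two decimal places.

Formula mass = 278.204 g/mol.
2 Si → 2.0000 mol SiO2 per formula unit; M(SiO2) = 60.083, so SiO2 mass = 120.166 g.
120.166/278.204 × 100 = 43.19 wt%.

43.19 wt%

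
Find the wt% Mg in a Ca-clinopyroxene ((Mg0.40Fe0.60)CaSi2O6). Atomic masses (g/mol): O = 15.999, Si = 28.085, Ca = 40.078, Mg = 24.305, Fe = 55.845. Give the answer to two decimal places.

Molar mass of (Mg0.40Fe0.60)CaSi2O6: 0.40·24.305 + 0.60·55.845 + 1·40.078 + 2·28.085 + 6·15.999 = 235.471 g/mol.
Mass of Mg per formula unit: 0.40 × 24.305 = 9.722 g.
Weight fraction Mg = 9.722 / 235.471 = 0.0413.

4.13 mass %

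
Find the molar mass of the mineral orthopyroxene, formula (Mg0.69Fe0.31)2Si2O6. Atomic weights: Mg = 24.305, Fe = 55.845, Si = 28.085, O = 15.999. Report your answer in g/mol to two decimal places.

220.33 g/mol

The formula mass is the sum 1.38*24.305 + 0.62*55.845 + 2*28.085 + 6*15.999.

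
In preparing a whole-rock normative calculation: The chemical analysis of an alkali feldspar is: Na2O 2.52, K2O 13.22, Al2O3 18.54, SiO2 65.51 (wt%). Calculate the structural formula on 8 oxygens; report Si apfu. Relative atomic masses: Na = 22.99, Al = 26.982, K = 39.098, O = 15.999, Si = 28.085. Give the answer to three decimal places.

Na2O (M=61.979): mol = 0.04066; Na = 0.08132, O = 0.04066.
K2O (M=94.195): mol = 0.14035; K = 0.28070, O = 0.14035.
Al2O3 (M=101.961): mol = 0.18183; Al = 0.36366, O = 0.54549.
SiO2 (M=60.083): mol = 1.09033; Si = 1.09033, O = 2.18066.
ΣO = 2.90716; factor = 8/ΣO = 2.75183.
Si apfu = 1.09033 × 2.75183 = 3.000.

3.000 Si apfu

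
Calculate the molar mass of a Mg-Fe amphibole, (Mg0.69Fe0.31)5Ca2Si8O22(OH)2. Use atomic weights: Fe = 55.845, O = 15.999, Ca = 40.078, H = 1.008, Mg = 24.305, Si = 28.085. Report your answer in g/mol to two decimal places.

861.24 g/mol

The formula mass is the sum 3.45·24.305 + 1.55·55.845 + 2·40.078 + 8·28.085 + 24·15.999 + 2·1.008.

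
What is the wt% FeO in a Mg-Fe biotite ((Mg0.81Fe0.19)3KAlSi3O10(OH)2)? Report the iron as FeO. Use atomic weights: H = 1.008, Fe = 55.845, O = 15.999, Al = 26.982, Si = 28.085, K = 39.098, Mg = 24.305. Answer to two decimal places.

9.41 wt%

M((Mg0.81Fe0.19)3KAlSi3O10(OH)2) = 435.232 g/mol; M(FeO) = 71.844 g/mol.
Moles FeO per formula unit = 0.57 Fe ÷ 1 = 0.5700.
FeO fraction = (0.5700 × 71.844) / 435.232 = 40.951/435.232 = 0.0941.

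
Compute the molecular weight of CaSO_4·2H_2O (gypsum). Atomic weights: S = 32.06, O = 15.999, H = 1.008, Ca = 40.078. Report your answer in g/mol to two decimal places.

Ca: 1 × 40.078 = 40.0780
S: 1 × 32.06 = 32.0600
O: 6 × 15.999 = 95.9940
H: 4 × 1.008 = 4.0320
Summing the contributions gives the formula mass.

172.16 g/mol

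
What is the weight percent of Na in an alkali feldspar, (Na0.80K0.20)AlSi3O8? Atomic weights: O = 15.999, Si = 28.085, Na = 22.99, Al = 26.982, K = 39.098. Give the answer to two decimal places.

Formula mass = 0.80·22.99 + 0.20·39.098 + 1·26.982 + 3·28.085 + 8·15.999 = 265.441 g/mol, of which 18.392 g is Na.
So Na makes up 18.392/265.441 = 0.0693 of the mass, i.e. 6.93%.

6.93 weight percent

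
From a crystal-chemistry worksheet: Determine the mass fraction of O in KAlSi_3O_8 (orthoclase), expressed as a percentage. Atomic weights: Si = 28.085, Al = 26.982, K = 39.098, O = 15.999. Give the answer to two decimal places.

45.99 wt%

Formula mass = 1·39.098 + 1·26.982 + 3·28.085 + 8·15.999 = 278.327 g/mol, of which 127.992 g is O.
So O makes up 127.992/278.327 = 0.4599 of the mass, i.e. 45.99%.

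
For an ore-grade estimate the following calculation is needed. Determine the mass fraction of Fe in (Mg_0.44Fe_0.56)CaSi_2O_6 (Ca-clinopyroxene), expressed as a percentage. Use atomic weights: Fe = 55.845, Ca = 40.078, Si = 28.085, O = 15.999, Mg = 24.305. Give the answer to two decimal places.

13.35 weight percent

Formula mass = 0.44*24.305 + 0.56*55.845 + 1*40.078 + 2*28.085 + 6*15.999 = 234.209 g/mol, of which 31.273 g is Fe.
So Fe makes up 31.273/234.209 = 0.1335 of the mass, i.e. 13.35%.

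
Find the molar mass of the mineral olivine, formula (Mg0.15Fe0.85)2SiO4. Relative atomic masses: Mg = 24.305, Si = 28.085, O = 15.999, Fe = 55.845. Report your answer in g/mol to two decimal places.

Mg: 0.30 × 24.305 = 7.2915
Fe: 1.70 × 55.845 = 94.9365
Si: 1 × 28.085 = 28.0850
O: 4 × 15.999 = 63.9960
Summing the contributions gives the formula mass.

194.31 g/mol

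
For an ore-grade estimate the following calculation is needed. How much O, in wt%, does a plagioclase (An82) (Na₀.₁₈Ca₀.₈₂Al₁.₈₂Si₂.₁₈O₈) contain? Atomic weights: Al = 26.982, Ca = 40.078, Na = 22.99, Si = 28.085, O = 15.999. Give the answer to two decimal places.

46.49 wt%

M(Na₀.₁₈Ca₀.₈₂Al₁.₈₂Si₂.₁₈O₈) = 275.327 g/mol.
O contributes 8 × 15.999 = 127.992 g per mole.
127.992/275.327 = 0.4649 → 46.49%.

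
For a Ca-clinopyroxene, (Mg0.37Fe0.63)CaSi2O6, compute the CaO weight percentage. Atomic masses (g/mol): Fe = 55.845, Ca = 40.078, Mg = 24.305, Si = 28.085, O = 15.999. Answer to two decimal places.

23.72 wt%

Molar mass of (Mg0.37Fe0.63)CaSi2O6 = 0.37*24.305 + 0.63*55.845 + 1*40.078 + 2*28.085 + 6*15.999 = 236.417 g/mol.
Each formula unit contains 1 Ca, equivalent to 1/1 = 1.0000 mol CaO.
M(CaO) = 1×40.078 + 1×15.999 = 56.077 g/mol.
Mass of CaO per formula unit = 1.0000 × 56.077 = 56.077 g.
CaO wt% = 56.077 / 236.417 × 100 = 23.72%.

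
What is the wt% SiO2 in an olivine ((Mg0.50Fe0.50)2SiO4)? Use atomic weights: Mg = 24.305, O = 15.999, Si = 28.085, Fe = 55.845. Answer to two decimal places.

34.89 wt%

Formula mass = 172.231 g/mol.
1 Si → 1.0000 mol SiO2 per formula unit; M(SiO2) = 60.083, so SiO2 mass = 60.083 g.
60.083/172.231 × 100 = 34.89 wt%.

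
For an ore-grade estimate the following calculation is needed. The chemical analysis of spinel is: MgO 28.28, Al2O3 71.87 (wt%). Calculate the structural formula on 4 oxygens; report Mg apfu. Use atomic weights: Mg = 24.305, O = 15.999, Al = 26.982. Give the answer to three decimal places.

MgO (M=40.304): mol = 0.70167; Mg = 0.70167, O = 0.70167.
Al2O3 (M=101.961): mol = 0.70488; Al = 1.40976, O = 2.11464.
ΣO = 2.81631; factor = 4/ΣO = 1.42030.
Mg apfu = 0.70167 × 1.42030 = 0.997.

0.997 Mg apfu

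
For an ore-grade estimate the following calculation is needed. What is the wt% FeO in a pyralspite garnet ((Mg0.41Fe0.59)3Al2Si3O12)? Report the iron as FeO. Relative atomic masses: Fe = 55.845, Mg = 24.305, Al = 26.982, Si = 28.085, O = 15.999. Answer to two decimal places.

M((Mg0.41Fe0.59)3Al2Si3O12) = 458.948 g/mol; M(FeO) = 71.844 g/mol.
Moles FeO per formula unit = 1.77 Fe ÷ 1 = 1.7700.
FeO fraction = (1.7700 × 71.844) / 458.948 = 127.164/458.948 = 0.2771.

27.71 wt%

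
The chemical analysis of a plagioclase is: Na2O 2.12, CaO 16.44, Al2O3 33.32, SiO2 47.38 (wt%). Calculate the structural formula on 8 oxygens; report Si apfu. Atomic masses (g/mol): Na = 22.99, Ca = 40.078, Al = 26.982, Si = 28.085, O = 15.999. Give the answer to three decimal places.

2.187 Si apfu

Na2O: 2.12/61.979 = 0.03421 mol → 0.06842 mol Na, 0.03421 mol O.
CaO: 16.44/56.077 = 0.29317 mol → 0.29317 mol Ca, 0.29317 mol O.
Al2O3: 33.32/101.961 = 0.32679 mol → 0.65358 mol Al, 0.98037 mol O.
SiO2: 47.38/60.083 = 0.78858 mol → 0.78858 mol Si, 1.57716 mol O.
Total oxygen = 2.88491 mol. Normalization factor = 8/2.88491 = 2.77305.
Si per 8 O = 0.78858 × 2.77305 = 2.187.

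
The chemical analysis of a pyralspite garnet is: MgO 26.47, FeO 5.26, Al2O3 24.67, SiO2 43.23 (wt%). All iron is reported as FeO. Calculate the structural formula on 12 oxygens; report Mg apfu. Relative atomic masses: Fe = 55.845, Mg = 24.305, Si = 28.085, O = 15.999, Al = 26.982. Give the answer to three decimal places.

2.722 Mg apfu

MgO: 26.47/40.304 = 0.65676 mol → 0.65676 mol Mg, 0.65676 mol O.
FeO: 5.26/71.844 = 0.07321 mol → 0.07321 mol Fe, 0.07321 mol O.
Al2O3: 24.67/101.961 = 0.24196 mol → 0.48392 mol Al, 0.72588 mol O.
SiO2: 43.23/60.083 = 0.71950 mol → 0.71950 mol Si, 1.43900 mol O.
Total oxygen = 2.89485 mol. Normalization factor = 12/2.89485 = 4.14529.
Mg per 12 O = 0.65676 × 4.14529 = 2.722.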